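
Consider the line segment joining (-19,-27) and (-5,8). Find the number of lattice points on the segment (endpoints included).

8

The number of lattice points on a segment between lattice points is gcd(|Δx|,|Δy|) + 1 = gcd(14,35) + 1 = 7 + 1 = 8.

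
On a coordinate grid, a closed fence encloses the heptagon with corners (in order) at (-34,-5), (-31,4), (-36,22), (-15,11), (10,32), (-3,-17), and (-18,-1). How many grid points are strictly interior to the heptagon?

898

The shoelace formula gives twice the area as |((-34)·4 − (-31)·(-5)) + ((-31)·22 − (-36)·4) + ((-36)·11 − (-15)·22) + ((-15)·32 − 10·11) + (10·(-17) − (-3)·32) + ((-3)·(-1) − (-18)·(-17)) + ((-18)·(-5) − (-34)·(-1))| = 1806, so the area is 903.
The number of boundary lattice points is Σ gcd(|Δx|,|Δy|) = gcd(3,9) + gcd(5,18) + gcd(21,11) + gcd(25,21) + gcd(13,49) + gcd(15,16) + gcd(16,4) = 3+1+1+1+1+1+4 = 12.
By Pick's theorem A = I + B/2 − 1, so I = 903 − 12/2 + 1 = 898.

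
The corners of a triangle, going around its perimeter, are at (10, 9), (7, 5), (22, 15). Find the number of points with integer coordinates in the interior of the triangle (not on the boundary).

10

By the shoelace formula, twice the signed area is |(10·5 − 7·9) + (7·15 − 22·5) + (22·9 − 10·15)| = 30, so the area is 15.
Summing gcd(|Δx|,|Δy|) over the edges gives the boundary count: gcd(3,4) + gcd(15,10) + gcd(12,6) = 1+5+6 = 12.
By Pick's theorem A = I + B/2 − 1, so I = 15 − 12/2 + 1 = 10.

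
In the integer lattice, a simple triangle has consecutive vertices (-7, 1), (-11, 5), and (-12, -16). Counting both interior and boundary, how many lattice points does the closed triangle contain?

By the shoelace formula, twice the signed area is |[(-7)·5 − (-11)·1] + [(-11)·(-16) − (-12)·5] + [(-12)·1 − (-7)·(-16)]| = 88, so the area is 44.
Along each edge there are gcd(|Δx|,|Δy|)+1 lattice points, so counting each shared vertex once the boundary has gcd(4,4) + gcd(1,21) + gcd(5,17) = 4+1+1 = 6.
Pick's theorem gives I = A − B/2 + 1 = 44 − 6/2 + 1 = 42, so the closed region contains I + B = 42 + 6 = 48 lattice points.

48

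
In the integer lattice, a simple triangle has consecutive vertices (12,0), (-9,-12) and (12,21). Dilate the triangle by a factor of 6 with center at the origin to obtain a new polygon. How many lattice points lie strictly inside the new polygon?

7858

Using the shoelace formula, 2A = |(12·(-12) − (-9)·0) + ((-9)·21 − 12·(-12)) + (12·0 − 12·21)| = 441, so the area is 441/2.
Along each edge there are gcd(|Δx|,|Δy|)+1 lattice points, so counting each shared vertex once the boundary has gcd(21,12) + gcd(21,33) + gcd(0,21) = 3+3+21 = 27.
Scaling by 6 multiplies the area by 6² = 36 (so the new area is 7938) and multiplies the boundary lattice-point count by 6, giving 162.
By Pick's theorem, the interior count of the dilated polygon is 7938 − 162/2 + 1 = 7858.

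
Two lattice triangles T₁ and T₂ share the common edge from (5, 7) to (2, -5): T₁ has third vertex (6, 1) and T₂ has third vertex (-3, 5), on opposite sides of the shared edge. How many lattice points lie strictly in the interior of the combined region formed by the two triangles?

56

The union is the simple quadrilateral with vertices (5, 7), (6, 1), (2, -5), (-3, 5) in order.
By the shoelace formula, twice the signed area is |[5·1 − 6·7] + [6·(-5) − 2·1] + [2·5 − (-3)·(-5)] + [(-3)·7 − 5·5]| = 120, so the area is 60.
Along each edge there are gcd(|Δx|,|Δy|)+1 lattice points, so counting each shared vertex once the boundary has gcd(1,6) + gcd(4,6) + gcd(5,10) + gcd(8,2) = 1+2+5+2 = 10.
By Pick's theorem I = A − B/2 + 1 = 60 − 10/2 + 1 = 56.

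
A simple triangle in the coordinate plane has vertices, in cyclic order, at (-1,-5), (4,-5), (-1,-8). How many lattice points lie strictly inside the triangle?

By the shoelace formula, twice the signed area is |((-1)·(-5) − 4·(-5)) + (4·(-8) − (-1)·(-5)) + ((-1)·(-5) − (-1)·(-8))| = 15, so the area is 7.5.
Along each edge there are gcd(|Δx|,|Δy|)+1 lattice points, so counting each shared vertex once the boundary has gcd(5,0) + gcd(5,3) + gcd(0,3) = 5+1+3 = 9.
Pick's theorem gives I = A − B/2 + 1 = 7.5 − 9/2 + 1 = 4.

4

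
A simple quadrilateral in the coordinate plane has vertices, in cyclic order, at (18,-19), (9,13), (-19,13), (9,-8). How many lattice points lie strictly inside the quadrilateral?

371

By the shoelace formula, twice the signed area is |(18·13 − 9·(-19)) + (9·13 − (-19)·13) + ((-19)·(-8) − 9·13) + (9·(-19) − 18·(-8))| = 777, so the area is 388.5.
Summing gcd(|Δx|,|Δy|) over the edges gives the boundary count: gcd(9,32) + gcd(28,0) + gcd(28,21) + gcd(9,11) = 1+28+7+1 = 37.
By Pick's theorem A = I + B/2 − 1, so I = 388.5 − 37/2 + 1 = 371.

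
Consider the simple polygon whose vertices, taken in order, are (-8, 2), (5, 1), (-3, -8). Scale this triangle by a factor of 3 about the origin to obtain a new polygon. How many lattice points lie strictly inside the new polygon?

The shoelace formula gives twice the area as |((-8)·1 − 5·2) + (5·(-8) − (-3)·1) + ((-3)·2 − (-8)·(-8))| = 125, so the area is 125/2.
The number of boundary lattice points is Σ gcd(|Δx|,|Δy|) = gcd(13,1) + gcd(8,9) + gcd(5,10) = 1+1+5 = 7.
Scaling by 3 multiplies the area by 3² = 9 (so the new area is 562.5) and multiplies the boundary lattice-point count by 3, giving 21.
By Pick's theorem, the interior count of the dilated polygon is 562.5 − 21/2 + 1 = 553.

553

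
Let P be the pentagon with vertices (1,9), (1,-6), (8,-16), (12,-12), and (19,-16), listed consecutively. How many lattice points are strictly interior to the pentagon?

158

By the shoelace formula, twice the signed area is |(1·(-6) − 1·9) + (1·(-16) − 8·(-6)) + (8·(-12) − 12·(-16)) + (12·(-16) − 19·(-12)) + (19·9 − 1·(-16))| = 336, so the area is 168.
Summing gcd(|Δx|,|Δy|) over the edges gives the boundary count: gcd(0,15) + gcd(7,10) + gcd(4,4) + gcd(7,4) + gcd(18,25) = 15+1+4+1+1 = 22.
Pick's theorem gives I = A − B/2 + 1 = 168 − 22/2 + 1 = 158.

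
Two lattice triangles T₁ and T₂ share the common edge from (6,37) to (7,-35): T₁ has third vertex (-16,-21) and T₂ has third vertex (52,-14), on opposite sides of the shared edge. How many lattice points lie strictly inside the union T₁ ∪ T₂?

2449

The union is the simple quadrilateral with vertices (6,37), (-16,-21), (7,-35), (52,-14) in order.
The shoelace formula gives twice the area as |(6·(-21) − (-16)·37) + ((-16)·(-35) − 7·(-21)) + (7·(-14) − 52·(-35)) + (52·37 − 6·(-14))| = 4903, so the area is 2451.5.
Along each edge there are gcd(|Δx|,|Δy|)+1 lattice points, so counting each shared vertex once the boundary has gcd(22,58) + gcd(23,14) + gcd(45,21) + gcd(46,51) = 2+1+3+1 = 7.
By Pick's theorem I = A − B/2 + 1 = 2451.5 − 7/2 + 1 = 2449.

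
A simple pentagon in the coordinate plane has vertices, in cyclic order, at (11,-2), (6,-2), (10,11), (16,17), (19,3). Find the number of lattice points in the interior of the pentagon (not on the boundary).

Using the shoelace formula, 2A = |[11·(-2) − 6·(-2)] + [6·11 − 10·(-2)] + [10·17 − 16·11] + [16·3 − 19·17] + [19·(-2) − 11·3]| = 276, so the area is 138.
The number of boundary lattice points is Σ gcd(|Δx|,|Δy|) = gcd(5,0) + gcd(4,13) + gcd(6,6) + gcd(3,14) + gcd(8,5) = 5+1+6+1+1 = 14.
By Pick's theorem A = I + B/2 − 1, so I = 138 − 14/2 + 1 = 132.

132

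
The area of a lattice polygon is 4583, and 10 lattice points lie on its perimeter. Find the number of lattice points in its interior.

Pick's theorem A = I + B/2 − 1 rearranges to I = A − B/2 + 1 = 4583 − 10/2 + 1 = 4579.

4579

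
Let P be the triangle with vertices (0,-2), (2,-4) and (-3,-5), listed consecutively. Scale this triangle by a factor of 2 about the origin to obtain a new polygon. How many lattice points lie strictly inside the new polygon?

19

By the shoelace formula, twice the signed area is |(0·(-4) − 2·(-2)) + (2·(-5) − (-3)·(-4)) + ((-3)·(-2) − 0·(-5))| = 12, so the area is 6.
The number of boundary lattice points is Σ gcd(|Δx|,|Δy|) = gcd(2,2) + gcd(5,1) + gcd(3,3) = 2+1+3 = 6.
Scaling by 2 multiplies the area by 2² = 4 (so the new area is 24) and multiplies the boundary lattice-point count by 2, giving 12.
By Pick's theorem, the interior count of the dilated polygon is 24 − 12/2 + 1 = 19.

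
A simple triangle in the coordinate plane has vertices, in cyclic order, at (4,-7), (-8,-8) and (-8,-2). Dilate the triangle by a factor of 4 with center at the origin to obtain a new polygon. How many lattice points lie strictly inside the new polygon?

561

Using the shoelace formula, 2A = |(4·(-8) − (-8)·(-7)) + ((-8)·(-2) − (-8)·(-8)) + ((-8)·(-7) − 4·(-2))| = 72, so the area is 36.
The number of boundary lattice points is Σ gcd(|Δx|,|Δy|) = gcd(12,1) + gcd(0,6) + gcd(12,5) = 1+6+1 = 8.
Scaling by 4 multiplies the area by 4² = 16 (so the new area is 576) and multiplies the boundary lattice-point count by 4, giving 32.
By Pick's theorem, the interior count of the dilated polygon is 576 − 32/2 + 1 = 561.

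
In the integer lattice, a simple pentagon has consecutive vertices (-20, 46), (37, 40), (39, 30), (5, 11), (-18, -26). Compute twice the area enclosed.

By the shoelace formula, twice the signed area is |((-20)·40 − 37·46) + (37·30 − 39·40) + (39·11 − 5·30) + (5·(-26) − (-18)·11) + ((-18)·46 − (-20)·(-26))| = 3953, so the area is 1976.5.

3953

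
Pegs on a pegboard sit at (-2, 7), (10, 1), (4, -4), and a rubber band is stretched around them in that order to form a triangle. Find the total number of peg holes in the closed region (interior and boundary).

Using the shoelace formula, 2A = |((-2)·1 − 10·7) + (10·(-4) − 4·1) + (4·7 − (-2)·(-4))| = 96, so the area is 48.
Summing gcd(|Δx|,|Δy|) over the edges gives the boundary count: gcd(12,6) + gcd(6,5) + gcd(6,11) = 6+1+1 = 8.
Pick's theorem gives I = A − B/2 + 1 = 48 − 8/2 + 1 = 45, so the closed region contains I + B = 45 + 8 = 53 lattice points.

53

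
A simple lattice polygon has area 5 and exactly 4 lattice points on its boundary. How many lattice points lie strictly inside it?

Pick's theorem A = I + B/2 − 1 rearranges to I = A − B/2 + 1 = 5 − 4/2 + 1 = 4.

4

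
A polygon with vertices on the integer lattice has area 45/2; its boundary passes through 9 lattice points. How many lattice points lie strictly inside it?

From Pick's theorem, I = A − B/2 + 1 = 45/2 − 9/2 + 1 = 19.

19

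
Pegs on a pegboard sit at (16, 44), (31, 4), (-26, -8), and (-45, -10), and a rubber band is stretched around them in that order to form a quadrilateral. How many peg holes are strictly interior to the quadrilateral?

1678

Using the shoelace formula, 2A = |[16·4 − 31·44] + [31·(-8) − (-26)·4] + [(-26)·(-10) − (-45)·(-8)] + [(-45)·44 − 16·(-10)]| = 3364, so the area is 1682.
Along each edge there are gcd(|Δx|,|Δy|)+1 lattice points, so counting each shared vertex once the boundary has gcd(15,40) + gcd(57,12) + gcd(19,2) + gcd(61,54) = 5+3+1+1 = 10.
By Pick's theorem A = I + B/2 − 1, so I = 1682 − 10/2 + 1 = 1678.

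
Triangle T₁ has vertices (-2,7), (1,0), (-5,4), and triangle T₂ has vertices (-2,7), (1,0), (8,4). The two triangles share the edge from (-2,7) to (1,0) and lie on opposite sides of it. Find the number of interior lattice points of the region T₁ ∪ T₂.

The union is the simple quadrilateral with vertices (-2,7), (-5,4), (1,0), (8,4) in order.
Using the shoelace formula, 2A = |((-2)·4 − (-5)·7) + ((-5)·0 − 1·4) + (1·4 − 8·0) + (8·7 − (-2)·4)| = 91, so the area is 45.5.
Along each edge there are gcd(|Δx|,|Δy|)+1 lattice points, so counting each shared vertex once the boundary has gcd(3,3) + gcd(6,4) + gcd(7,4) + gcd(10,3) = 3+2+1+1 = 7.
By Pick's theorem I = A − B/2 + 1 = 45.5 − 7/2 + 1 = 43.

43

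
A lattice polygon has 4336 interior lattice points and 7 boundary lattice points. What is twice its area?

By Pick's theorem, A = I + B/2 − 1 = 4336 + 7/2 − 1 = 8677/2.
Hence 2A = 8677.

8677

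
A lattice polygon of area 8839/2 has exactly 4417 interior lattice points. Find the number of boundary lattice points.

Pick's theorem gives A = I + B/2 − 1, so B = 2(A − I + 1) = 2(8839/2 − 4417 + 1) = 7.

7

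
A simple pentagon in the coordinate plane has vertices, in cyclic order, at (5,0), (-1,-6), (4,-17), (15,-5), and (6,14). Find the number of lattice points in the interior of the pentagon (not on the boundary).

204

Using the shoelace formula, 2A = |(5·(-6) − (-1)·0) + ((-1)·(-17) − 4·(-6)) + (4·(-5) − 15·(-17)) + (15·14 − 6·(-5)) + (6·0 − 5·14)| = 416, so the area is 208.
Summing gcd(|Δx|,|Δy|) over the edges gives the boundary count: gcd(6,6) + gcd(5,11) + gcd(11,12) + gcd(9,19) + gcd(1,14) = 6+1+1+1+1 = 10.
Pick's theorem gives I = A − B/2 + 1 = 208 − 10/2 + 1 = 204.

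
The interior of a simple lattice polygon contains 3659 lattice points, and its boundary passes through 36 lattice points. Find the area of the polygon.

3676

Pick's theorem states A = I + B/2 − 1, so A = 3659 + 36/2 − 1 = 3676.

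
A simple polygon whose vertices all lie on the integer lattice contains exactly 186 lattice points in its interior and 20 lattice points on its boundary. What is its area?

Pick's theorem states A = I + B/2 − 1, so A = 186 + 20/2 − 1 = 195.

195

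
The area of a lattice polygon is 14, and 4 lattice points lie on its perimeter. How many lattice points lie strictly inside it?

13

From Pick's theorem, I = A − B/2 + 1 = 14 − 4/2 + 1 = 13.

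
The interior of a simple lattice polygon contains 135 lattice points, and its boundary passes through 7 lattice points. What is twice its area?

Pick's theorem states A = I + B/2 − 1, so A = 135 + 7/2 − 1 = 275/2.
Hence 2A = 275.

275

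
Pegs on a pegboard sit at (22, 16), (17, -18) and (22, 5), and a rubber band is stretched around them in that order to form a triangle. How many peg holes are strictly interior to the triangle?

By the shoelace formula, twice the signed area is |[22·(-18) − 17·16] + [17·5 − 22·(-18)] + [22·16 − 22·5]| = 55, so the area is 27.5.
The number of boundary lattice points is Σ gcd(|Δx|,|Δy|) = gcd(5,34) + gcd(5,23) + gcd(0,11) = 1+1+11 = 13.
By Pick's theorem A = I + B/2 − 1, so I = 27.5 − 13/2 + 1 = 22.

22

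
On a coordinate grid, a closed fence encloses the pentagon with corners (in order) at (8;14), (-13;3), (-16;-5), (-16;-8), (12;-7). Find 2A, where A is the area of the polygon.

Using the shoelace formula, 2A = |[8·3 − (-13)·14] + [(-13)·(-5) − (-16)·3] + [(-16)·(-8) − (-16)·(-5)] + [(-16)·(-7) − 12·(-8)] + [12·14 − 8·(-7)]| = 799, so the area is 799/2.

799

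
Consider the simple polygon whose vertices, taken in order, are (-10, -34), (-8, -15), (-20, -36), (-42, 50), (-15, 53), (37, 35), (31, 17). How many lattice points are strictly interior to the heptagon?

Using the shoelace formula, 2A = |((-10)·(-15) − (-8)·(-34)) + ((-8)·(-36) − (-20)·(-15)) + ((-20)·50 − (-42)·(-36)) + ((-42)·53 − (-15)·50) + ((-15)·35 − 37·53) + (37·17 − 31·35) + (31·(-34) − (-10)·17)| = 7948, so the area is 3974.
Along each edge there are gcd(|Δx|,|Δy|)+1 lattice points, so counting each shared vertex once the boundary has gcd(2,19) + gcd(12,21) + gcd(22,86) + gcd(27,3) + gcd(52,18) + gcd(6,18) + gcd(41,51) = 1+3+2+3+2+6+1 = 18.
Pick's theorem gives I = A − B/2 + 1 = 3974 − 18/2 + 1 = 3966.

3966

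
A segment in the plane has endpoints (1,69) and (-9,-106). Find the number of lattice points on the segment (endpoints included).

The number of lattice points on a segment between lattice points is gcd(|Δx|,|Δy|) + 1 = gcd(10,175) + 1 = 5 + 1 = 6.

6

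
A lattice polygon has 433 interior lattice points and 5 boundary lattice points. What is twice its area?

869

Pick's theorem states A = I + B/2 − 1, so A = 433 + 5/2 − 1 = 869/2.
Hence 2A = 869.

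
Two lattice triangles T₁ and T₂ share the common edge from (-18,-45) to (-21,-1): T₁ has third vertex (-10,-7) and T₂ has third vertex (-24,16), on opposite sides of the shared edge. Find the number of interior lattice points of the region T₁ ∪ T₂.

272

The union is the simple quadrilateral with vertices (-18,-45), (-10,-7), (-21,-1), (-24,16) in order.
The shoelace formula gives twice the area as |[(-18)·(-7) − (-10)·(-45)] + [(-10)·(-1) − (-21)·(-7)] + [(-21)·16 − (-24)·(-1)] + [(-24)·(-45) − (-18)·16]| = 547, so the area is 547/2.
Along each edge there are gcd(|Δx|,|Δy|)+1 lattice points, so counting each shared vertex once the boundary has gcd(8,38) + gcd(11,6) + gcd(3,17) + gcd(6,61) = 2+1+1+1 = 5.
By Pick's theorem I = A − B/2 + 1 = 547/2 − 5/2 + 1 = 272.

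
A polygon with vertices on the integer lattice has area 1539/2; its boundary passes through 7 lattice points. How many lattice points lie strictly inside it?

From Pick's theorem, I = A − B/2 + 1 = 1539/2 − 7/2 + 1 = 767.

767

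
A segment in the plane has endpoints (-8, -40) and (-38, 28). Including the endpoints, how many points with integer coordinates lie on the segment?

3

The number of lattice points on a segment between lattice points is gcd(|Δx|,|Δy|) + 1 = gcd(30,68) + 1 = 2 + 1 = 3.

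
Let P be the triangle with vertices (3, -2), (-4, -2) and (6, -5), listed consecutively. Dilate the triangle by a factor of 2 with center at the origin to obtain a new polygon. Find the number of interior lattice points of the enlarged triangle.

Using the shoelace formula, 2A = |(3·(-2) − (-4)·(-2)) + ((-4)·(-5) − 6·(-2)) + (6·(-2) − 3·(-5))| = 21, so the area is 21/2.
Summing gcd(|Δx|,|Δy|) over the edges gives the boundary count: gcd(7,0) + gcd(10,3) + gcd(3,3) = 7+1+3 = 11.
Scaling by 2 multiplies the area by 2² = 4 (so the new area is 42) and multiplies the boundary lattice-point count by 2, giving 22.
By Pick's theorem, the interior count of the dilated polygon is 42 − 22/2 + 1 = 32.

32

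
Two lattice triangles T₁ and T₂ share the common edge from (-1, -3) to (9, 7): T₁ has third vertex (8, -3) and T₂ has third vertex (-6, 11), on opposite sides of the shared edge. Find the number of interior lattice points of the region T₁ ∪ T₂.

The union is the simple quadrilateral with vertices (-1, -3), (8, -3), (9, 7), (-6, 11) in order.
Using the shoelace formula, 2A = |((-1)·(-3) − 8·(-3)) + (8·7 − 9·(-3)) + (9·11 − (-6)·7) + ((-6)·(-3) − (-1)·11)| = 280, so the area is 140.
Summing gcd(|Δx|,|Δy|) over the edges gives the boundary count: gcd(9,0) + gcd(1,10) + gcd(15,4) + gcd(5,14) = 9+1+1+1 = 12.
By Pick's theorem I = A − B/2 + 1 = 140 − 12/2 + 1 = 135.

135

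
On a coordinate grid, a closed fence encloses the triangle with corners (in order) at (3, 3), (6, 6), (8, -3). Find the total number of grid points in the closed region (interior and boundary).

The shoelace formula gives twice the area as |(3·6 − 6·3) + (6·(-3) − 8·6) + (8·3 − 3·(-3))| = 33, so the area is 16.5.
Summing gcd(|Δx|,|Δy|) over the edges gives the boundary count: gcd(3,3) + gcd(2,9) + gcd(5,6) = 3+1+1 = 5.
Pick's theorem gives I = A − B/2 + 1 = 16.5 − 5/2 + 1 = 15, so the closed region contains I + B = 15 + 5 = 20 lattice points.

20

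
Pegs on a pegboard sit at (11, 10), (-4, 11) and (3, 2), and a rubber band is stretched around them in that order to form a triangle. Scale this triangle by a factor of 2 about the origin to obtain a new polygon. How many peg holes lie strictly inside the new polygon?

By the shoelace formula, twice the signed area is |(11·11 − (-4)·10) + ((-4)·2 − 3·11) + (3·10 − 11·2)| = 128, so the area is 64.
Along each edge there are gcd(|Δx|,|Δy|)+1 lattice points, so counting each shared vertex once the boundary has gcd(15,1) + gcd(7,9) + gcd(8,8) = 1+1+8 = 10.
Scaling by 2 multiplies the area by 2² = 4 (so the new area is 256) and multiplies the boundary lattice-point count by 2, giving 20.
By Pick's theorem, the interior count of the dilated polygon is 256 − 20/2 + 1 = 247.

247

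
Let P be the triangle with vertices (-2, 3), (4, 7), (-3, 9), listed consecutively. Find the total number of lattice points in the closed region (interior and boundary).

By the shoelace formula, twice the signed area is |[(-2)·7 − 4·3] + [4·9 − (-3)·7] + [(-3)·3 − (-2)·9]| = 40, so the area is 20.
Along each edge there are gcd(|Δx|,|Δy|)+1 lattice points, so counting each shared vertex once the boundary has gcd(6,4) + gcd(7,2) + gcd(1,6) = 2+1+1 = 4.
Pick's theorem gives I = A − B/2 + 1 = 20 − 4/2 + 1 = 19, so the closed region contains I + B = 19 + 4 = 23 lattice points.

23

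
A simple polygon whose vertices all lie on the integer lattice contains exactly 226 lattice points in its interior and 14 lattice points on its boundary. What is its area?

232

Pick's theorem states A = I + B/2 − 1, so A = 226 + 14/2 − 1 = 232.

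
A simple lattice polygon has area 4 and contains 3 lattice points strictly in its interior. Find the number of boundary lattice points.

4

Pick's theorem gives A = I + B/2 − 1, so B = 2(A − I + 1) = 2(4 − 3 + 1) = 4.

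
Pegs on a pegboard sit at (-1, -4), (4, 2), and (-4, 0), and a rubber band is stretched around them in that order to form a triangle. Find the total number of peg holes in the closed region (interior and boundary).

22

By the shoelace formula, twice the signed area is |((-1)·2 − 4·(-4)) + (4·0 − (-4)·2) + ((-4)·(-4) − (-1)·0)| = 38, so the area is 19.
The number of boundary lattice points is Σ gcd(|Δx|,|Δy|) = gcd(5,6) + gcd(8,2) + gcd(3,4) = 1+2+1 = 4.
Pick's theorem gives I = A − B/2 + 1 = 19 − 4/2 + 1 = 18, so the closed region contains I + B = 18 + 4 = 22 lattice points.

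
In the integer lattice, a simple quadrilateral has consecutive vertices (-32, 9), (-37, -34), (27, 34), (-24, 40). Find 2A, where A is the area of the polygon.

4041

The shoelace formula gives twice the area as |[(-32)·(-34) − (-37)·9] + [(-37)·34 − 27·(-34)] + [27·40 − (-24)·34] + [(-24)·9 − (-32)·40]| = 4041, so the area is 2020.5.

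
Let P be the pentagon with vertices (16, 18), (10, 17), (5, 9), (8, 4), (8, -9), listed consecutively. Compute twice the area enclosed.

229

By the shoelace formula, twice the signed area is |(16·17 − 10·18) + (10·9 − 5·17) + (5·4 − 8·9) + (8·(-9) − 8·4) + (8·18 − 16·(-9))| = 229, so the area is 114.5.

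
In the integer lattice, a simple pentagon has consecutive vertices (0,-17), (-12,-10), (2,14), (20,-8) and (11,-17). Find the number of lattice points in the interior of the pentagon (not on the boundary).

Using the shoelace formula, 2A = |[0·(-10) − (-12)·(-17)] + [(-12)·14 − 2·(-10)] + [2·(-8) − 20·14] + [20·(-17) − 11·(-8)] + [11·(-17) − 0·(-17)]| = 1087, so the area is 1087/2.
The number of boundary lattice points is Σ gcd(|Δx|,|Δy|) = gcd(12,7) + gcd(14,24) + gcd(18,22) + gcd(9,9) + gcd(11,0) = 1+2+2+9+11 = 25.
By Pick's theorem A = I + B/2 − 1, so I = 1087/2 − 25/2 + 1 = 532.

532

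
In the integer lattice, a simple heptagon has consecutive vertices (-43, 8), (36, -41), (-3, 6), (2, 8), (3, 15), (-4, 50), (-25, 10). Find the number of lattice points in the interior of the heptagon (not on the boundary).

By the shoelace formula, twice the signed area is |[(-43)·(-41) − 36·8] + [36·6 − (-3)·(-41)] + [(-3)·8 − 2·6] + [2·15 − 3·8] + [3·50 − (-4)·15] + [(-4)·10 − (-25)·50] + [(-25)·8 − (-43)·10]| = 3188, so the area is 1594.
Summing gcd(|Δx|,|Δy|) over the edges gives the boundary count: gcd(79,49) + gcd(39,47) + gcd(5,2) + gcd(1,7) + gcd(7,35) + gcd(21,40) + gcd(18,2) = 1+1+1+1+7+1+2 = 14.
By Pick's theorem A = I + B/2 − 1, so I = 1594 − 14/2 + 1 = 1588.

1588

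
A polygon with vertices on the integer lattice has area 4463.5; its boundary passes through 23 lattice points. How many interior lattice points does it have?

4453

Pick's theorem A = I + B/2 − 1 rearranges to I = A − B/2 + 1 = 4463.5 − 23/2 + 1 = 4453.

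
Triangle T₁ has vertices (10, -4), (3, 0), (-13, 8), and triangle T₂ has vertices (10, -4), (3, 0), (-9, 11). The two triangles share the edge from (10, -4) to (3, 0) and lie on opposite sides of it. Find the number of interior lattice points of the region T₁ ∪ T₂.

14

The union is the simple quadrilateral with vertices (10, -4), (-13, 8), (3, 0), (-9, 11) in order.
By the shoelace formula, twice the signed area is |[10·8 − (-13)·(-4)] + [(-13)·0 − 3·8] + [3·11 − (-9)·0] + [(-9)·(-4) − 10·11]| = 37, so the area is 18.5.
Summing gcd(|Δx|,|Δy|) over the edges gives the boundary count: gcd(23,12) + gcd(16,8) + gcd(12,11) + gcd(19,15) = 1+8+1+1 = 11.
By Pick's theorem I = A − B/2 + 1 = 18.5 − 11/2 + 1 = 14.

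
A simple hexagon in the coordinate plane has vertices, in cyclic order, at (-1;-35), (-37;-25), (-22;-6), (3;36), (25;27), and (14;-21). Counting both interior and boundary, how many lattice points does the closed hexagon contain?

2307

By the shoelace formula, twice the signed area is |((-1)·(-25) − (-37)·(-35)) + ((-37)·(-6) − (-22)·(-25)) + ((-22)·36 − 3·(-6)) + (3·27 − 25·36) + (25·(-21) − 14·27) + (14·(-35) − (-1)·(-21))| = 4605, so the area is 4605/2.
Summing gcd(|Δx|,|Δy|) over the edges gives the boundary count: gcd(36,10) + gcd(15,19) + gcd(25,42) + gcd(22,9) + gcd(11,48) + gcd(15,14) = 2+1+1+1+1+1 = 7.
Pick's theorem gives I = A − B/2 + 1 = 4605/2 − 7/2 + 1 = 2300, so the closed region contains I + B = 2300 + 7 = 2307 lattice points.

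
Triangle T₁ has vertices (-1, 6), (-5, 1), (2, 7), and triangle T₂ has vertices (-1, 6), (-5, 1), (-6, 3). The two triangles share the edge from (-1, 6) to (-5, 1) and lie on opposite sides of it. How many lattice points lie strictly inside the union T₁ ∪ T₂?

11

The union is the simple quadrilateral with vertices (-1, 6), (2, 7), (-5, 1), (-6, 3) in order.
The shoelace formula gives twice the area as |((-1)·7 − 2·6) + (2·1 − (-5)·7) + ((-5)·3 − (-6)·1) + ((-6)·6 − (-1)·3)| = 24, so the area is 12.
Along each edge there are gcd(|Δx|,|Δy|)+1 lattice points, so counting each shared vertex once the boundary has gcd(3,1) + gcd(7,6) + gcd(1,2) + gcd(5,3) = 1+1+1+1 = 4.
By Pick's theorem I = A − B/2 + 1 = 12 − 4/2 + 1 = 11.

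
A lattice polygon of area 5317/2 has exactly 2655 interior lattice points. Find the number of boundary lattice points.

Pick's theorem gives A = I + B/2 − 1, so B = 2(A − I + 1) = 2(5317/2 − 2655 + 1) = 9.

9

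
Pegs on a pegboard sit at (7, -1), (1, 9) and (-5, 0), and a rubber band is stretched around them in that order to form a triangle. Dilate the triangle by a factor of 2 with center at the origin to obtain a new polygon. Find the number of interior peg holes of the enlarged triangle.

Using the shoelace formula, 2A = |[7·9 − 1·(-1)] + [1·0 − (-5)·9] + [(-5)·(-1) − 7·0]| = 114, so the area is 57.
The number of boundary lattice points is Σ gcd(|Δx|,|Δy|) = gcd(6,10) + gcd(6,9) + gcd(12,1) = 2+3+1 = 6.
Scaling by 2 multiplies the area by 2² = 4 (so the new area is 228) and multiplies the boundary lattice-point count by 2, giving 12.
By Pick's theorem, the interior count of the dilated polygon is 228 − 12/2 + 1 = 223.

223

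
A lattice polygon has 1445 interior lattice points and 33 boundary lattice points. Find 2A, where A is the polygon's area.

By Pick's theorem, A = I + B/2 − 1 = 1445 + 33/2 − 1 = 2921/2.
Hence 2A = 2921.

2921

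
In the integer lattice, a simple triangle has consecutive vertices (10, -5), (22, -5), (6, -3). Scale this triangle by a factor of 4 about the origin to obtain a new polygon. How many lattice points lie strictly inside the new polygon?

The shoelace formula gives twice the area as |[10·(-5) − 22·(-5)] + [22·(-3) − 6·(-5)] + [6·(-5) − 10·(-3)]| = 24, so the area is 12.
The number of boundary lattice points is Σ gcd(|Δx|,|Δy|) = gcd(12,0) + gcd(16,2) + gcd(4,2) = 12+2+2 = 16.
Scaling by 4 multiplies the area by 4² = 16 (so the new area is 192) and multiplies the boundary lattice-point count by 4, giving 64.
By Pick's theorem, the interior count of the dilated polygon is 192 − 64/2 + 1 = 161.

161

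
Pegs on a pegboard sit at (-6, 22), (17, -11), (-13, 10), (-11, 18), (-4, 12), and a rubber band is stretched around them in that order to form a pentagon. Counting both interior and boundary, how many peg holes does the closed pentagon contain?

Using the shoelace formula, 2A = |[(-6)·(-11) − 17·22] + [17·10 − (-13)·(-11)] + [(-13)·18 − (-11)·10] + [(-11)·12 − (-4)·18] + [(-4)·22 − (-6)·12]| = 481, so the area is 240.5.
Summing gcd(|Δx|,|Δy|) over the edges gives the boundary count: gcd(23,33) + gcd(30,21) + gcd(2,8) + gcd(7,6) + gcd(2,10) = 1+3+2+1+2 = 9.
Pick's theorem gives I = A − B/2 + 1 = 240.5 − 9/2 + 1 = 237, so the closed region contains I + B = 237 + 9 = 246 lattice points.

246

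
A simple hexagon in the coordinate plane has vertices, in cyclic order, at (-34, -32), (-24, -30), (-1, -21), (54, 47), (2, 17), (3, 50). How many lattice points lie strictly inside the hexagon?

2142

Using the shoelace formula, 2A = |[(-34)·(-30) − (-24)·(-32)] + [(-24)·(-21) − (-1)·(-30)] + [(-1)·47 − 54·(-21)] + [54·17 − 2·47] + [2·50 − 3·17] + [3·(-32) − (-34)·50]| = 4290, so the area is 2145.
Along each edge there are gcd(|Δx|,|Δy|)+1 lattice points, so counting each shared vertex once the boundary has gcd(10,2) + gcd(23,9) + gcd(55,68) + gcd(52,30) + gcd(1,33) + gcd(37,82) = 2+1+1+2+1+1 = 8.
By Pick's theorem A = I + B/2 − 1, so I = 2145 − 8/2 + 1 = 2142.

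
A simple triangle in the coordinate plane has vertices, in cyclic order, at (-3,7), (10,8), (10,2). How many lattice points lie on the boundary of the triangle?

8

Along each edge there are gcd(|Δx|,|Δy|)+1 lattice points, so counting each shared vertex once the boundary has gcd(13,1) + gcd(0,6) + gcd(13,5) = 1+6+1 = 8.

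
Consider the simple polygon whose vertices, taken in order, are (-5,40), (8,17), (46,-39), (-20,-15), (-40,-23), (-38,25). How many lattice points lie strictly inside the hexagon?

3181

The shoelace formula gives twice the area as |((-5)·17 − 8·40) + (8·(-39) − 46·17) + (46·(-15) − (-20)·(-39)) + ((-20)·(-23) − (-40)·(-15)) + ((-40)·25 − (-38)·(-23)) + ((-38)·40 − (-5)·25)| = 6378, so the area is 3189.
Along each edge there are gcd(|Δx|,|Δy|)+1 lattice points, so counting each shared vertex once the boundary has gcd(13,23) + gcd(38,56) + gcd(66,24) + gcd(20,8) + gcd(2,48) + gcd(33,15) = 1+2+6+4+2+3 = 18.
By Pick's theorem A = I + B/2 − 1, so I = 3189 − 18/2 + 1 = 3181.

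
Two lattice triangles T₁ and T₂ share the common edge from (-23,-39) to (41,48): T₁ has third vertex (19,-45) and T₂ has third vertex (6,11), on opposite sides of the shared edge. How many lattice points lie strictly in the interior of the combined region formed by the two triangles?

2354

The union is the simple quadrilateral with vertices (-23,-39), (19,-45), (41,48), (6,11) in order.
Using the shoelace formula, 2A = |[(-23)·(-45) − 19·(-39)] + [19·48 − 41·(-45)] + [41·11 − 6·48] + [6·(-39) − (-23)·11]| = 4715, so the area is 4715/2.
The number of boundary lattice points is Σ gcd(|Δx|,|Δy|) = gcd(42,6) + gcd(22,93) + gcd(35,37) + gcd(29,50) = 6+1+1+1 = 9.
By Pick's theorem I = A − B/2 + 1 = 4715/2 − 9/2 + 1 = 2354.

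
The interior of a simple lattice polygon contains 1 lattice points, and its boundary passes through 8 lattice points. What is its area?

Pick's theorem states A = I + B/2 − 1, so A = 1 + 8/2 − 1 = 4.

4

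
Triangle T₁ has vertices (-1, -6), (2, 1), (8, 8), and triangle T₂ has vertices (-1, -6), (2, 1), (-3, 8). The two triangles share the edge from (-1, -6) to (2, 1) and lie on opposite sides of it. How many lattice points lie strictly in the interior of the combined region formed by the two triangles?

The union is the simple quadrilateral with vertices (-1, -6), (8, 8), (2, 1), (-3, 8) in order.
By the shoelace formula, twice the signed area is |((-1)·8 − 8·(-6)) + (8·1 − 2·8) + (2·8 − (-3)·1) + ((-3)·(-6) − (-1)·8)| = 77, so the area is 77/2.
The number of boundary lattice points is Σ gcd(|Δx|,|Δy|) = gcd(9,14) + gcd(6,7) + gcd(5,7) + gcd(2,14) = 1+1+1+2 = 5.
By Pick's theorem I = A − B/2 + 1 = 77/2 − 5/2 + 1 = 37.

37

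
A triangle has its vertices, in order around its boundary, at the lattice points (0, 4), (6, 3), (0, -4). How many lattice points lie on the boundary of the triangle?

The number of boundary lattice points is Σ gcd(|Δx|,|Δy|) = gcd(6,1) + gcd(6,7) + gcd(0,8) = 1+1+8 = 10.

10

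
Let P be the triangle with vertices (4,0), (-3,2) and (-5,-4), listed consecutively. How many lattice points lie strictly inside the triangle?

22

The shoelace formula gives twice the area as |(4·2 − (-3)·0) + ((-3)·(-4) − (-5)·2) + ((-5)·0 − 4·(-4))| = 46, so the area is 23.
Along each edge there are gcd(|Δx|,|Δy|)+1 lattice points, so counting each shared vertex once the boundary has gcd(7,2) + gcd(2,6) + gcd(9,4) = 1+2+1 = 4.
By Pick's theorem A = I + B/2 − 1, so I = 23 − 4/2 + 1 = 22.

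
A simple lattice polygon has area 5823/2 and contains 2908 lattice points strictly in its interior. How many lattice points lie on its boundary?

9

Pick's theorem gives A = I + B/2 − 1, so B = 2(A − I + 1) = 2(5823/2 − 2908 + 1) = 9.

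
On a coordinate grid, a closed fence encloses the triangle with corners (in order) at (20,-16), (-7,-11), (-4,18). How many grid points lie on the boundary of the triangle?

4

The number of boundary lattice points is Σ gcd(|Δx|,|Δy|) = gcd(27,5) + gcd(3,29) + gcd(24,34) = 1+1+2 = 4.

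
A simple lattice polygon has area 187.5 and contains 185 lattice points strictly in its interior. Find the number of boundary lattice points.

Pick's theorem gives A = I + B/2 − 1, so B = 2(A − I + 1) = 2(187.5 − 185 + 1) = 7.

7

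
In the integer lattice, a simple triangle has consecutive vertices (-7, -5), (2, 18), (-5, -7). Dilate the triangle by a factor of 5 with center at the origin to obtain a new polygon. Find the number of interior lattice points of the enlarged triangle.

Using the shoelace formula, 2A = |((-7)·18 − 2·(-5)) + (2·(-7) − (-5)·18) + ((-5)·(-5) − (-7)·(-7))| = 64, so the area is 32.
Summing gcd(|Δx|,|Δy|) over the edges gives the boundary count: gcd(9,23) + gcd(7,25) + gcd(2,2) = 1+1+2 = 4.
Scaling by 5 multiplies the area by 5² = 25 (so the new area is 800) and multiplies the boundary lattice-point count by 5, giving 20.
By Pick's theorem, the interior count of the dilated polygon is 800 − 20/2 + 1 = 791.

791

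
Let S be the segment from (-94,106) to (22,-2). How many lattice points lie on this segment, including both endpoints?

The number of lattice points on a segment between lattice points is gcd(|Δx|,|Δy|) + 1 = gcd(116,108) + 1 = 4 + 1 = 5.

5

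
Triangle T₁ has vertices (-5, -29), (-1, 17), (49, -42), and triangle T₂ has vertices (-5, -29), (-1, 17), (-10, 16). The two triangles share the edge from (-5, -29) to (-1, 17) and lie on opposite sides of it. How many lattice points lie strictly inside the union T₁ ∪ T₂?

The union is the simple quadrilateral with vertices (-5, -29), (49, -42), (-1, 17), (-10, 16) in order.
Using the shoelace formula, 2A = |((-5)·(-42) − 49·(-29)) + (49·17 − (-1)·(-42)) + ((-1)·16 − (-10)·17) + ((-10)·(-29) − (-5)·16)| = 2946, so the area is 1473.
Along each edge there are gcd(|Δx|,|Δy|)+1 lattice points, so counting each shared vertex once the boundary has gcd(54,13) + gcd(50,59) + gcd(9,1) + gcd(5,45) = 1+1+1+5 = 8.
By Pick's theorem I = A − B/2 + 1 = 1473 − 8/2 + 1 = 1470.

1470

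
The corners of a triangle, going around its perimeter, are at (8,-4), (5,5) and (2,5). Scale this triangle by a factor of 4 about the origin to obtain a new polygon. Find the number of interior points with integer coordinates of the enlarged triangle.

The shoelace formula gives twice the area as |(8·5 − 5·(-4)) + (5·5 − 2·5) + (2·(-4) − 8·5)| = 27, so the area is 13.5.
Along each edge there are gcd(|Δx|,|Δy|)+1 lattice points, so counting each shared vertex once the boundary has gcd(3,9) + gcd(3,0) + gcd(6,9) = 3+3+3 = 9.
Scaling by 4 multiplies the area by 4² = 16 (so the new area is 216) and multiplies the boundary lattice-point count by 4, giving 36.
By Pick's theorem, the interior count of the dilated polygon is 216 − 36/2 + 1 = 199.

199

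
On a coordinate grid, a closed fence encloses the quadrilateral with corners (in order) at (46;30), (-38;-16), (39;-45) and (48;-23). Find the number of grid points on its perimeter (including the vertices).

5

The number of boundary lattice points is Σ gcd(|Δx|,|Δy|) = gcd(84,46) + gcd(77,29) + gcd(9,22) + gcd(2,53) = 2+1+1+1 = 5.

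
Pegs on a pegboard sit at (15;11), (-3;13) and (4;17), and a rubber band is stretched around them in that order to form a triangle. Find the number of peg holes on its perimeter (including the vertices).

4

Along each edge there are gcd(|Δx|,|Δy|)+1 lattice points, so counting each shared vertex once the boundary has gcd(18,2) + gcd(7,4) + gcd(11,6) = 2+1+1 = 4.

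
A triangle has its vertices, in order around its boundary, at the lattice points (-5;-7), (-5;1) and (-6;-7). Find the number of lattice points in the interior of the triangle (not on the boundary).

Using the shoelace formula, 2A = |[(-5)·1 − (-5)·(-7)] + [(-5)·(-7) − (-6)·1] + [(-6)·(-7) − (-5)·(-7)]| = 8, so the area is 4.
Summing gcd(|Δx|,|Δy|) over the edges gives the boundary count: gcd(0,8) + gcd(1,8) + gcd(1,0) = 8+1+1 = 10.
By Pick's theorem A = I + B/2 − 1, so I = 4 − 10/2 + 1 = 0.

0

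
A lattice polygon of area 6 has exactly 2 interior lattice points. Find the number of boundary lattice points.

Pick's theorem gives A = I + B/2 − 1, so B = 2(A − I + 1) = 2(6 − 2 + 1) = 10.

10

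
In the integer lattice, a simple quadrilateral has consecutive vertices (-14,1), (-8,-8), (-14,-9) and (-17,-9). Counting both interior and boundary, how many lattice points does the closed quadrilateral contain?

By the shoelace formula, twice the signed area is |[(-14)·(-8) − (-8)·1] + [(-8)·(-9) − (-14)·(-8)] + [(-14)·(-9) − (-17)·(-9)] + [(-17)·1 − (-14)·(-9)]| = 90, so the area is 45.
The number of boundary lattice points is Σ gcd(|Δx|,|Δy|) = gcd(6,9) + gcd(6,1) + gcd(3,0) + gcd(3,10) = 3+1+3+1 = 8.
Pick's theorem gives I = A − B/2 + 1 = 45 − 8/2 + 1 = 42, so the closed region contains I + B = 42 + 8 = 50 lattice points.

50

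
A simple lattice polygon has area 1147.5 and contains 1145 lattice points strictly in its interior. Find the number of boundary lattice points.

7

Pick's theorem gives A = I + B/2 − 1, so B = 2(A − I + 1) = 2(1147.5 − 1145 + 1) = 7.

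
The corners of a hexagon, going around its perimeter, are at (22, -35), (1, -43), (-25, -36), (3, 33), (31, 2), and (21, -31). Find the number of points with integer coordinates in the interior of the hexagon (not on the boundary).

2404

The shoelace formula gives twice the area as |(22·(-43) − 1·(-35)) + (1·(-36) − (-25)·(-43)) + ((-25)·33 − 3·(-36)) + (3·2 − 31·33) + (31·(-31) − 21·2) + (21·(-35) − 22·(-31))| = 4812, so the area is 2406.
The number of boundary lattice points is Σ gcd(|Δx|,|Δy|) = gcd(21,8) + gcd(26,7) + gcd(28,69) + gcd(28,31) + gcd(10,33) + gcd(1,4) = 1+1+1+1+1+1 = 6.
Pick's theorem gives I = A − B/2 + 1 = 2406 − 6/2 + 1 = 2404.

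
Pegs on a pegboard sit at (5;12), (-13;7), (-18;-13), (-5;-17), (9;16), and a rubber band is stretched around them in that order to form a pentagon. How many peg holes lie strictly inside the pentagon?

409

By the shoelace formula, twice the signed area is |(5·7 − (-13)·12) + ((-13)·(-13) − (-18)·7) + ((-18)·(-17) − (-5)·(-13)) + ((-5)·16 − 9·(-17)) + (9·12 − 5·16)| = 828, so the area is 414.
Summing gcd(|Δx|,|Δy|) over the edges gives the boundary count: gcd(18,5) + gcd(5,20) + gcd(13,4) + gcd(14,33) + gcd(4,4) = 1+5+1+1+4 = 12.
By Pick's theorem A = I + B/2 − 1, so I = 414 − 12/2 + 1 = 409.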